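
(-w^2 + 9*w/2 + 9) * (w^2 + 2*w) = -w^4 + 5*w^3/2 + 18*w^2 + 18*w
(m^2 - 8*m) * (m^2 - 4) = m^4 - 8*m^3 - 4*m^2 + 32*m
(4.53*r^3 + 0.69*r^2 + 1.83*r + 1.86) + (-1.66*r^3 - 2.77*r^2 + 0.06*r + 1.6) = 2.87*r^3 - 2.08*r^2 + 1.89*r + 3.46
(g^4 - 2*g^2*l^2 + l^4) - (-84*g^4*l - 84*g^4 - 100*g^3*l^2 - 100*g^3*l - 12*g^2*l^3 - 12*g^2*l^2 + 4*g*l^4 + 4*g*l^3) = 84*g^4*l + 85*g^4 + 100*g^3*l^2 + 100*g^3*l + 12*g^2*l^3 + 10*g^2*l^2 - 4*g*l^4 - 4*g*l^3 + l^4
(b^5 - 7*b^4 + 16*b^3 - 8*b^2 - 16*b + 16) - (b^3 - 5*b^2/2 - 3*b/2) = b^5 - 7*b^4 + 15*b^3 - 11*b^2/2 - 29*b/2 + 16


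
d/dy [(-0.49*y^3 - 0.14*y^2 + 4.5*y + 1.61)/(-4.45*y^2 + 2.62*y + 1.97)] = (2.1805*y^4 - 2.5676*y^3 + 16.7623*y^2 + 13.7774*y + 4.6468)/(19.8025*y^4 - 23.318*y^3 - 10.6686*y^2 + 10.3228*y + 3.8809)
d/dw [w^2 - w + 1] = 2*w - 1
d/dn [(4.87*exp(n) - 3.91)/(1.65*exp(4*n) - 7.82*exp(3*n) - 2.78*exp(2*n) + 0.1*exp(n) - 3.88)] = (-24.1065*exp(4*n) + 101.9728*exp(3*n) - 78.19*exp(2*n) - 21.7396*exp(n) - 18.5046)*exp(n)/(2.7225*exp(8*n) - 25.806*exp(7*n) + 51.9784*exp(6*n) + 43.8092*exp(5*n) - 6.6396*exp(4*n) + 60.1272*exp(3*n) + 21.5828*exp(2*n) - 0.776*exp(n) + 15.0544)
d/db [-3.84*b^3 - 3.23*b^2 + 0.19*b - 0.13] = -11.52*b^2 - 6.46*b + 0.19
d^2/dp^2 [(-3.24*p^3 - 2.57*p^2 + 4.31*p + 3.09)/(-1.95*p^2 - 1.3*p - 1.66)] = (2.8421709430404e-14*p^5 - 55.83201*p^3 - 78.46137*p^2 + 90.278784*p + 42.326204)/(7.414875*p^6 + 14.82975*p^5 + 28.82295*p^4 + 27.4456*p^3 + 24.53646*p^2 + 10.74684*p + 4.574296)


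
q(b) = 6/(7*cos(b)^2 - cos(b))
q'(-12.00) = 2.03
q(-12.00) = 1.45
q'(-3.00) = 0.20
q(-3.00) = 0.76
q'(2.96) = -0.27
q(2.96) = 0.77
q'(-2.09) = 8.40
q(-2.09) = 2.70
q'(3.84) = 1.91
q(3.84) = 1.23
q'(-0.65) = -2.78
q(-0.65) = 1.65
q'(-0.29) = -0.71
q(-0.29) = 1.10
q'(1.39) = 4139.09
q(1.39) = 128.99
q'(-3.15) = -0.01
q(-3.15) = 0.75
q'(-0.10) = -0.22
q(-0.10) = 1.01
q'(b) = 6*(14*sin(b)*cos(b) - sin(b))/(7*cos(b)^2 - cos(b))^2 = 6*(-sin(b)/cos(b)^2 + 14*tan(b))/(7*cos(b) - 1)^2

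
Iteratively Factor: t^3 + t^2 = (t)*(t^2 + t) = t^2*(t + 1)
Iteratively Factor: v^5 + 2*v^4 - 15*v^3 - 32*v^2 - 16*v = (v + 1)*(v^4 + v^3 - 16*v^2 - 16*v) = v*(v + 1)*(v^3 + v^2 - 16*v - 16) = v*(v + 1)^2*(v^2 - 16) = v*(v - 4)*(v + 1)^2*(v + 4)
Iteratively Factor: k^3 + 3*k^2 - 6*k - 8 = (k + 1)*(k^2 + 2*k - 8) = (k + 1)*(k + 4)*(k - 2)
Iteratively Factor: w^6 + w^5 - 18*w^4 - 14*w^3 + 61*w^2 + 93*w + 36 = (w - 3)*(w^5 + 4*w^4 - 6*w^3 - 32*w^2 - 35*w - 12) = (w - 3)*(w + 1)*(w^4 + 3*w^3 - 9*w^2 - 23*w - 12) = (w - 3)*(w + 1)^2*(w^3 + 2*w^2 - 11*w - 12) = (w - 3)*(w + 1)^2*(w + 4)*(w^2 - 2*w - 3) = (w - 3)^2*(w + 1)^2*(w + 4)*(w + 1)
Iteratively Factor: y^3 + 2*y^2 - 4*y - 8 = (y + 2)*(y^2 - 4) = (y + 2)^2*(y - 2)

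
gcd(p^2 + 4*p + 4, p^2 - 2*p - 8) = p + 2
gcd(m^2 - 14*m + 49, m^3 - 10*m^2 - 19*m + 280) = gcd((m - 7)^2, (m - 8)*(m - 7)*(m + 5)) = m - 7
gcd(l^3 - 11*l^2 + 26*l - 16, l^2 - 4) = l - 2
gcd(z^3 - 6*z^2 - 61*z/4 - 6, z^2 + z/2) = z + 1/2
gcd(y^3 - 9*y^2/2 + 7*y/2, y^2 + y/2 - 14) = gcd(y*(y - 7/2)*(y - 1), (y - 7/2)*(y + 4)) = y - 7/2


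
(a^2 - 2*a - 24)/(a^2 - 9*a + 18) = (a + 4)/(a - 3)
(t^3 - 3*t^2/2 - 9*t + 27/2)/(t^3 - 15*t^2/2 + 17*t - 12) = (t^2 - 9)/(t^2 - 6*t + 8)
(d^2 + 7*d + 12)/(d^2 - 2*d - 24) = (d + 3)/(d - 6)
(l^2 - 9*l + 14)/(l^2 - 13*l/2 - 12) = 2*(-l^2 + 9*l - 14)/(-2*l^2 + 13*l + 24)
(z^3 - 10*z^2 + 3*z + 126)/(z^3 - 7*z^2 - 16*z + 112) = (z^2 - 3*z - 18)/(z^2 - 16)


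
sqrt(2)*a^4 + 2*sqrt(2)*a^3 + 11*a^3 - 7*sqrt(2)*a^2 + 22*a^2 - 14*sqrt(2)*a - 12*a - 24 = (a + 2)*(a - sqrt(2))*(a + 6*sqrt(2))*(sqrt(2)*a + 1)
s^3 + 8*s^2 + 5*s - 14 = (s - 1)*(s + 2)*(s + 7)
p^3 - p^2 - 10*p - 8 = (p - 4)*(p + 1)*(p + 2)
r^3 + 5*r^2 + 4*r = r*(r + 1)*(r + 4)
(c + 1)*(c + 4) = c^2 + 5*c + 4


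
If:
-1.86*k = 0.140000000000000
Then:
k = -0.08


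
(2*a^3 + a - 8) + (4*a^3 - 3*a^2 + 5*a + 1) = 6*a^3 - 3*a^2 + 6*a - 7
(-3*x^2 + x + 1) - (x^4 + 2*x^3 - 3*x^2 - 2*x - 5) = -x^4 - 2*x^3 + 3*x + 6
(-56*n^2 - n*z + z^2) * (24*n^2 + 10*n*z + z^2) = -1344*n^4 - 584*n^3*z - 42*n^2*z^2 + 9*n*z^3 + z^4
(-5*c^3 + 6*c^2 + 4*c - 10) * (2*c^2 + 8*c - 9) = -10*c^5 - 28*c^4 + 101*c^3 - 42*c^2 - 116*c + 90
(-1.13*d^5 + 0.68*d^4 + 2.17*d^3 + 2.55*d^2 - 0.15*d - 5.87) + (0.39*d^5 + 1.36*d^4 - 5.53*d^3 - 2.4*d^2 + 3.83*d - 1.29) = -0.74*d^5 + 2.04*d^4 - 3.36*d^3 + 0.15*d^2 + 3.68*d - 7.16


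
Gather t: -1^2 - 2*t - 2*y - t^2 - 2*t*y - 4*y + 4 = -t^2 + t*(-2*y - 2) - 6*y + 3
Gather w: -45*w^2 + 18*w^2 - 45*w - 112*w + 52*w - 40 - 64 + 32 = -27*w^2 - 105*w - 72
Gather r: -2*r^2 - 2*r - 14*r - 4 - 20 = -2*r^2 - 16*r - 24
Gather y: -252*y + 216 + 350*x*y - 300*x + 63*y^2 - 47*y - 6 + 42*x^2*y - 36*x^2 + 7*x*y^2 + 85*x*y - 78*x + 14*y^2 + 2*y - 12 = -36*x^2 - 378*x + y^2*(7*x + 77) + y*(42*x^2 + 435*x - 297) + 198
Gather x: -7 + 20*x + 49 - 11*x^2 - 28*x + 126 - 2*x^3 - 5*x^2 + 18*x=-2*x^3 - 16*x^2 + 10*x + 168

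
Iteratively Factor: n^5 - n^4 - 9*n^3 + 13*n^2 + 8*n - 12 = (n - 2)*(n^4 + n^3 - 7*n^2 - n + 6) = (n - 2)^2*(n^3 + 3*n^2 - n - 3) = (n - 2)^2*(n + 3)*(n^2 - 1) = (n - 2)^2*(n - 1)*(n + 3)*(n + 1)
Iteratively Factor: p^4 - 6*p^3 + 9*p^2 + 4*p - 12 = (p - 2)*(p^3 - 4*p^2 + p + 6) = (p - 3)*(p - 2)*(p^2 - p - 2) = (p - 3)*(p - 2)^2*(p + 1)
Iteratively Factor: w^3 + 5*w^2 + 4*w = (w + 1)*(w^2 + 4*w) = w*(w + 1)*(w + 4)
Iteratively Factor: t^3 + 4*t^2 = (t + 4)*(t^2) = t*(t + 4)*(t)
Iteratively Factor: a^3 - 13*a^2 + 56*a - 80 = (a - 4)*(a^2 - 9*a + 20) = (a - 4)^2*(a - 5)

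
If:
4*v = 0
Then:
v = 0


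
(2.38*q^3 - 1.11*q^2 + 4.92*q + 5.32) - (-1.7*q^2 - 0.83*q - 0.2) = 2.38*q^3 + 0.59*q^2 + 5.75*q + 5.52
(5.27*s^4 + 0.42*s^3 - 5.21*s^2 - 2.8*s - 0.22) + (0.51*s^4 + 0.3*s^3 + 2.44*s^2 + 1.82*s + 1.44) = 5.78*s^4 + 0.72*s^3 - 2.77*s^2 - 0.98*s + 1.22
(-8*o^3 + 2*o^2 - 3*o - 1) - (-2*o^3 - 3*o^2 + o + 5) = -6*o^3 + 5*o^2 - 4*o - 6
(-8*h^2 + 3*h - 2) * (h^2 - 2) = -8*h^4 + 3*h^3 + 14*h^2 - 6*h + 4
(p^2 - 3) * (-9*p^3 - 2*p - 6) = -9*p^5 + 25*p^3 - 6*p^2 + 6*p + 18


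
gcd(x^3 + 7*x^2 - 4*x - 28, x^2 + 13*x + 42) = x + 7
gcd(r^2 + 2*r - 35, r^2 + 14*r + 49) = r + 7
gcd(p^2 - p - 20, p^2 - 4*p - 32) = p + 4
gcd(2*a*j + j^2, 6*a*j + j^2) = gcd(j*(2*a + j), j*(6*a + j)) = j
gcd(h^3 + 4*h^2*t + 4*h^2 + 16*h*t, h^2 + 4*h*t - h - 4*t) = h + 4*t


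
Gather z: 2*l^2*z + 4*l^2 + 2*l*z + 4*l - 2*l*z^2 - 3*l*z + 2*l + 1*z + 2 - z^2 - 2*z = 4*l^2 + 6*l + z^2*(-2*l - 1) + z*(2*l^2 - l - 1) + 2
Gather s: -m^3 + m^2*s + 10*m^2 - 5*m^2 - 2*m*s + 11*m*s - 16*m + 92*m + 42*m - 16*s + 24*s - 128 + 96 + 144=-m^3 + 5*m^2 + 118*m + s*(m^2 + 9*m + 8) + 112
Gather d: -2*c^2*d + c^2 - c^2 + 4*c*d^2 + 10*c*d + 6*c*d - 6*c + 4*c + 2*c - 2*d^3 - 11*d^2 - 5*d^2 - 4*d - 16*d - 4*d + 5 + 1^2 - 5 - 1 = -2*d^3 + d^2*(4*c - 16) + d*(-2*c^2 + 16*c - 24)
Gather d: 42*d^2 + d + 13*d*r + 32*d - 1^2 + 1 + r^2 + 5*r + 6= 42*d^2 + d*(13*r + 33) + r^2 + 5*r + 6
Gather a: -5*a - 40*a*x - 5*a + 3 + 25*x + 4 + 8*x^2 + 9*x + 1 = a*(-40*x - 10) + 8*x^2 + 34*x + 8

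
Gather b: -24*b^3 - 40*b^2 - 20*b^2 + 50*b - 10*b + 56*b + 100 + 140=-24*b^3 - 60*b^2 + 96*b + 240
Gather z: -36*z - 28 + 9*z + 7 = -27*z - 21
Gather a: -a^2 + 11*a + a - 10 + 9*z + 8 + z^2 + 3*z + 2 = -a^2 + 12*a + z^2 + 12*z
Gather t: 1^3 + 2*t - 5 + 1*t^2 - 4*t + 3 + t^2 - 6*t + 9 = 2*t^2 - 8*t + 8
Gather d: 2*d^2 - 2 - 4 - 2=2*d^2 - 8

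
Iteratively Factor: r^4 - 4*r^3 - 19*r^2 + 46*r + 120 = (r + 3)*(r^3 - 7*r^2 + 2*r + 40) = (r - 4)*(r + 3)*(r^2 - 3*r - 10) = (r - 4)*(r + 2)*(r + 3)*(r - 5)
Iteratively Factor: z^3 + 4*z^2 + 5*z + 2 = (z + 2)*(z^2 + 2*z + 1) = (z + 1)*(z + 2)*(z + 1)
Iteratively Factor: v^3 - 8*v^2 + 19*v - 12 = (v - 4)*(v^2 - 4*v + 3) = (v - 4)*(v - 1)*(v - 3)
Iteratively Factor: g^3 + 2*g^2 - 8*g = (g + 4)*(g^2 - 2*g) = (g - 2)*(g + 4)*(g)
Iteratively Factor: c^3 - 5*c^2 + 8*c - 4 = (c - 1)*(c^2 - 4*c + 4) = (c - 2)*(c - 1)*(c - 2)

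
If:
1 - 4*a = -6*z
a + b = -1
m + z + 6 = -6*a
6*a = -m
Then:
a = -35/4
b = 31/4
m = 105/2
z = -6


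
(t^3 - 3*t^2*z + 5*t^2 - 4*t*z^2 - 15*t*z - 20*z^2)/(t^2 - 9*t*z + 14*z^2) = (t^3 - 3*t^2*z + 5*t^2 - 4*t*z^2 - 15*t*z - 20*z^2)/(t^2 - 9*t*z + 14*z^2)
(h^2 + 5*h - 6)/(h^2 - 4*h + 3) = (h + 6)/(h - 3)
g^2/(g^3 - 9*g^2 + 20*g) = g/(g^2 - 9*g + 20)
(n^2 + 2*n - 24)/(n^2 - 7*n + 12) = (n + 6)/(n - 3)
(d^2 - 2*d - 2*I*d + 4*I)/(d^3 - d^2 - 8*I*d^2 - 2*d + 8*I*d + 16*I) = (d - 2*I)/(d^2 + d*(1 - 8*I) - 8*I)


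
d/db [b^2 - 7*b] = 2*b - 7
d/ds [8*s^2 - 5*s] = 16*s - 5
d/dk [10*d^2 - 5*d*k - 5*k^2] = -5*d - 10*k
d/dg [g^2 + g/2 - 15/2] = 2*g + 1/2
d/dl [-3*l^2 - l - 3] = -6*l - 1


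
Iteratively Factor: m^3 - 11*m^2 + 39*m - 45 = (m - 5)*(m^2 - 6*m + 9) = (m - 5)*(m - 3)*(m - 3)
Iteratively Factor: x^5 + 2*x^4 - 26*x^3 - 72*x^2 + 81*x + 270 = (x + 3)*(x^4 - x^3 - 23*x^2 - 3*x + 90) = (x - 2)*(x + 3)*(x^3 + x^2 - 21*x - 45) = (x - 2)*(x + 3)^2*(x^2 - 2*x - 15) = (x - 5)*(x - 2)*(x + 3)^2*(x + 3)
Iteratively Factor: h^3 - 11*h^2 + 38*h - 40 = (h - 5)*(h^2 - 6*h + 8) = (h - 5)*(h - 4)*(h - 2)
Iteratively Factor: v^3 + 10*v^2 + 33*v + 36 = (v + 3)*(v^2 + 7*v + 12) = (v + 3)*(v + 4)*(v + 3)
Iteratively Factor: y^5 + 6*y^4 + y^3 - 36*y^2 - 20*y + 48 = (y + 4)*(y^4 + 2*y^3 - 7*y^2 - 8*y + 12) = (y - 1)*(y + 4)*(y^3 + 3*y^2 - 4*y - 12) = (y - 1)*(y + 3)*(y + 4)*(y^2 - 4) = (y - 2)*(y - 1)*(y + 3)*(y + 4)*(y + 2)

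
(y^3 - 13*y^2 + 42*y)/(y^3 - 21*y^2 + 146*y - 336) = y/(y - 8)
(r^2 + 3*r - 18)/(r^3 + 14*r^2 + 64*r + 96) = (r - 3)/(r^2 + 8*r + 16)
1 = 1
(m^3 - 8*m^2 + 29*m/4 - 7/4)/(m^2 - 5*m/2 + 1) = (2*m^2 - 15*m + 7)/(2*(m - 2))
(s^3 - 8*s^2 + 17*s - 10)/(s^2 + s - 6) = (s^2 - 6*s + 5)/(s + 3)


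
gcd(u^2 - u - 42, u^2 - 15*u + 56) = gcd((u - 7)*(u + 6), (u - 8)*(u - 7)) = u - 7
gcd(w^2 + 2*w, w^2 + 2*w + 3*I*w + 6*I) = w + 2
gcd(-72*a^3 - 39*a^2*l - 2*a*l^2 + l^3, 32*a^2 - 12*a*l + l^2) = 8*a - l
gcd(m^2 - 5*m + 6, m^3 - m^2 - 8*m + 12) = m - 2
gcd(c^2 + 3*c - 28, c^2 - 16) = c - 4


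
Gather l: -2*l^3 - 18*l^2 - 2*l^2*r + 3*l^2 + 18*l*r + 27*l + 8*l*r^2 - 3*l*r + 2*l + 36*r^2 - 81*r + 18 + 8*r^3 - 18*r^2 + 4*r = -2*l^3 + l^2*(-2*r - 15) + l*(8*r^2 + 15*r + 29) + 8*r^3 + 18*r^2 - 77*r + 18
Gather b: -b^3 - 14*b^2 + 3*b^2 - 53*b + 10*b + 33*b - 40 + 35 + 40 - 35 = -b^3 - 11*b^2 - 10*b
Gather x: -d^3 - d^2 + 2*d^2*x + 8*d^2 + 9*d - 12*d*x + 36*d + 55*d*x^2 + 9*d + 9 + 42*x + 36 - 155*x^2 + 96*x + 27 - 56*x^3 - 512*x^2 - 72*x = -d^3 + 7*d^2 + 54*d - 56*x^3 + x^2*(55*d - 667) + x*(2*d^2 - 12*d + 66) + 72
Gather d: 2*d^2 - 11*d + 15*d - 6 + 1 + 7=2*d^2 + 4*d + 2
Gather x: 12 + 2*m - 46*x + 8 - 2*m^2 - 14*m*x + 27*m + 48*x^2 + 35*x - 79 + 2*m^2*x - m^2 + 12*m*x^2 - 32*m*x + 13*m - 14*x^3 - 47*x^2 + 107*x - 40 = -3*m^2 + 42*m - 14*x^3 + x^2*(12*m + 1) + x*(2*m^2 - 46*m + 96) - 99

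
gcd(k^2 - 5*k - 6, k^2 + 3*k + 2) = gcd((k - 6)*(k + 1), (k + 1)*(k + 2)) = k + 1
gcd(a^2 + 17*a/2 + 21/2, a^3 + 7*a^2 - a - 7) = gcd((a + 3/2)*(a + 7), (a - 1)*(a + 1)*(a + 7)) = a + 7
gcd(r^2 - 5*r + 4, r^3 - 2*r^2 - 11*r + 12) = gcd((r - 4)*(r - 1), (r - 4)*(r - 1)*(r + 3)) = r^2 - 5*r + 4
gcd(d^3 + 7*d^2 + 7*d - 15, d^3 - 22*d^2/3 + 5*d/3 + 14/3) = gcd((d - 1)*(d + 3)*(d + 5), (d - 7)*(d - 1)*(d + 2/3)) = d - 1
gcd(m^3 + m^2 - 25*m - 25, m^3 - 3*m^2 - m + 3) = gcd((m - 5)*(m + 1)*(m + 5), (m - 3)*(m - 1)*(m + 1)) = m + 1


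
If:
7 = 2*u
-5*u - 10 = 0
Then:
No Solution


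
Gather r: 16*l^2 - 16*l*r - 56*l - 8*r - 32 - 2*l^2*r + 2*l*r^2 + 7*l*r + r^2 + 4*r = 16*l^2 - 56*l + r^2*(2*l + 1) + r*(-2*l^2 - 9*l - 4) - 32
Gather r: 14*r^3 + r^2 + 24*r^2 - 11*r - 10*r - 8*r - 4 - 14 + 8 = 14*r^3 + 25*r^2 - 29*r - 10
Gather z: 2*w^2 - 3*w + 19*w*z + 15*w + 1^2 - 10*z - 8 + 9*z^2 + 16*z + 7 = 2*w^2 + 12*w + 9*z^2 + z*(19*w + 6)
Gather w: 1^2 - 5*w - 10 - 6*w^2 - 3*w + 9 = -6*w^2 - 8*w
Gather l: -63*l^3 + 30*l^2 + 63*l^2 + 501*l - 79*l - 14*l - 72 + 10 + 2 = -63*l^3 + 93*l^2 + 408*l - 60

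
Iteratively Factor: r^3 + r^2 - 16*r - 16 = (r - 4)*(r^2 + 5*r + 4) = (r - 4)*(r + 4)*(r + 1)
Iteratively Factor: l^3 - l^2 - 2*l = (l - 2)*(l^2 + l) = (l - 2)*(l + 1)*(l)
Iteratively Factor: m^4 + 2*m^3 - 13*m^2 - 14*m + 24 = (m - 3)*(m^3 + 5*m^2 + 2*m - 8) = (m - 3)*(m + 4)*(m^2 + m - 2) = (m - 3)*(m + 2)*(m + 4)*(m - 1)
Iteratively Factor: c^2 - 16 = (c - 4)*(c + 4)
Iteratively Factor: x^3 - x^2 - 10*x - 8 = (x + 1)*(x^2 - 2*x - 8) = (x + 1)*(x + 2)*(x - 4)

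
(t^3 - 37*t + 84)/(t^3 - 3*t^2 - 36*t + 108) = (t^2 + 3*t - 28)/(t^2 - 36)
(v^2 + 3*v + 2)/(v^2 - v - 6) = (v + 1)/(v - 3)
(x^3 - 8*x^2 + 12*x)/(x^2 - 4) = x*(x - 6)/(x + 2)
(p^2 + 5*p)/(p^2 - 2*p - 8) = p*(p + 5)/(p^2 - 2*p - 8)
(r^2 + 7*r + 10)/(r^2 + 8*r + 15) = (r + 2)/(r + 3)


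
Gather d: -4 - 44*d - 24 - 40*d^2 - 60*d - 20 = -40*d^2 - 104*d - 48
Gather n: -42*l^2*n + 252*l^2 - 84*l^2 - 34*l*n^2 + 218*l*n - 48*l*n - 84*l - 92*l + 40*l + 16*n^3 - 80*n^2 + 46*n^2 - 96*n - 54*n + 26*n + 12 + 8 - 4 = 168*l^2 - 136*l + 16*n^3 + n^2*(-34*l - 34) + n*(-42*l^2 + 170*l - 124) + 16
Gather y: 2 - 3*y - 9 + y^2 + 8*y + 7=y^2 + 5*y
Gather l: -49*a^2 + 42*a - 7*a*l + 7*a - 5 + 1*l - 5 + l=-49*a^2 + 49*a + l*(2 - 7*a) - 10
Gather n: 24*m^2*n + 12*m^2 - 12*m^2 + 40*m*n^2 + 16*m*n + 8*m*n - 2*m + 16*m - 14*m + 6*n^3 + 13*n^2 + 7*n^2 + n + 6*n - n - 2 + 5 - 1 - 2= 6*n^3 + n^2*(40*m + 20) + n*(24*m^2 + 24*m + 6)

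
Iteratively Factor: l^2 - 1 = (l - 1)*(l + 1)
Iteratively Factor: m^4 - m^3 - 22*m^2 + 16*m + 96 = (m - 4)*(m^3 + 3*m^2 - 10*m - 24) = (m - 4)*(m + 4)*(m^2 - m - 6) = (m - 4)*(m - 3)*(m + 4)*(m + 2)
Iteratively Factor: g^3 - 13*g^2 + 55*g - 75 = (g - 5)*(g^2 - 8*g + 15) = (g - 5)*(g - 3)*(g - 5)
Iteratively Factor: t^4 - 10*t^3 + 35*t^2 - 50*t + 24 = (t - 1)*(t^3 - 9*t^2 + 26*t - 24) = (t - 4)*(t - 1)*(t^2 - 5*t + 6) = (t - 4)*(t - 3)*(t - 1)*(t - 2)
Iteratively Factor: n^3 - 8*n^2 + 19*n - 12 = (n - 3)*(n^2 - 5*n + 4) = (n - 4)*(n - 3)*(n - 1)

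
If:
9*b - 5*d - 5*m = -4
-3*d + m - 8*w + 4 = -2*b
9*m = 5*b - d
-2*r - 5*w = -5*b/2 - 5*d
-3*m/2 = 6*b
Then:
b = 1/44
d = 41/44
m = -1/11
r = 1405/704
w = 51/352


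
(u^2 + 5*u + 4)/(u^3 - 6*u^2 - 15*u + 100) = (u + 1)/(u^2 - 10*u + 25)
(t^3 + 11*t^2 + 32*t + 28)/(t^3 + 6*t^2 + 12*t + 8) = (t + 7)/(t + 2)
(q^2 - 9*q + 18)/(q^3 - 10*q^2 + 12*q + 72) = (q - 3)/(q^2 - 4*q - 12)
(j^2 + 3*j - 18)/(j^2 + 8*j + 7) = (j^2 + 3*j - 18)/(j^2 + 8*j + 7)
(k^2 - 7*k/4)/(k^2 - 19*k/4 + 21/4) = k/(k - 3)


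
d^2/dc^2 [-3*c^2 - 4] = -6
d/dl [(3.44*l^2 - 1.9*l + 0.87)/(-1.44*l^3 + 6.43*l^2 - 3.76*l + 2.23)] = (4.9536*l^4 - 5.472*l^3 + 3.041*l^2 + 4.1542*l - 0.9658)/(2.0736*l^6 - 18.5184*l^5 + 52.1737*l^4 - 54.776*l^3 + 42.8154*l^2 - 16.7696*l + 4.9729)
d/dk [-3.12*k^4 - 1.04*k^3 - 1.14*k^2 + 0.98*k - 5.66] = -12.48*k^3 - 3.12*k^2 - 2.28*k + 0.98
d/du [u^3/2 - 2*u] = 3*u^2/2 - 2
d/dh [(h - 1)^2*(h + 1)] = (h - 1)*(3*h + 1)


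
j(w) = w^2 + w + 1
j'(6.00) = 13.00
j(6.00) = 43.00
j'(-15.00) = -29.00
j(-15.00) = 211.00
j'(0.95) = 2.90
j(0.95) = 2.85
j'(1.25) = 3.50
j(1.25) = 3.81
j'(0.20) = 1.40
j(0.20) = 1.24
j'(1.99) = 4.98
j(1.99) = 6.95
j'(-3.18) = -5.36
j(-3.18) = 7.93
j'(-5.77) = -10.54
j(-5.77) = 28.52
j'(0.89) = 2.78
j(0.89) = 2.68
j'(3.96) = 8.92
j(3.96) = 20.64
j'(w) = 2*w + 1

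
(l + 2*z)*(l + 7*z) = l^2 + 9*l*z + 14*z^2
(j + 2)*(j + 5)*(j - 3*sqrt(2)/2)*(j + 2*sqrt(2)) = j^4 + sqrt(2)*j^3/2 + 7*j^3 + 4*j^2 + 7*sqrt(2)*j^2/2 - 42*j + 5*sqrt(2)*j - 60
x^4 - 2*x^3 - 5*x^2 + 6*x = x*(x - 3)*(x - 1)*(x + 2)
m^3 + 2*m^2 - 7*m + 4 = (m - 1)^2*(m + 4)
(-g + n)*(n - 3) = -g*n + 3*g + n^2 - 3*n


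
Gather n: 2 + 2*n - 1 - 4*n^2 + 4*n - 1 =-4*n^2 + 6*n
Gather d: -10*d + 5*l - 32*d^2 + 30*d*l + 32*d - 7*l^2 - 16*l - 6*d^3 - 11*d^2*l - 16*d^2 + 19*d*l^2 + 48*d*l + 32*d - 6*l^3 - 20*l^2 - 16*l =-6*d^3 + d^2*(-11*l - 48) + d*(19*l^2 + 78*l + 54) - 6*l^3 - 27*l^2 - 27*l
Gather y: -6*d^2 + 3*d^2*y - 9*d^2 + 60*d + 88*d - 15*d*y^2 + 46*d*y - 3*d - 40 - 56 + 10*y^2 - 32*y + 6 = -15*d^2 + 145*d + y^2*(10 - 15*d) + y*(3*d^2 + 46*d - 32) - 90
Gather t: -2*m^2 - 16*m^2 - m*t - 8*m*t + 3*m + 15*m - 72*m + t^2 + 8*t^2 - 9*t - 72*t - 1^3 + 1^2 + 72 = -18*m^2 - 54*m + 9*t^2 + t*(-9*m - 81) + 72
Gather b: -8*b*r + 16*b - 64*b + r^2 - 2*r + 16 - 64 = b*(-8*r - 48) + r^2 - 2*r - 48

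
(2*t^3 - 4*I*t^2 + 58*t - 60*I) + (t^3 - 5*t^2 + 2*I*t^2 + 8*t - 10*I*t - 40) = 3*t^3 - 5*t^2 - 2*I*t^2 + 66*t - 10*I*t - 40 - 60*I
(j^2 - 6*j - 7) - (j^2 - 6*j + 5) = -12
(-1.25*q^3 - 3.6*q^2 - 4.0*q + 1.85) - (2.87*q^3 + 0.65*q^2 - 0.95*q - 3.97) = -4.12*q^3 - 4.25*q^2 - 3.05*q + 5.82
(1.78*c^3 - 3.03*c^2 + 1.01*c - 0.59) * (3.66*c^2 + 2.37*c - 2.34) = 6.5148*c^5 - 6.8712*c^4 - 7.6497*c^3 + 7.3245*c^2 - 3.7617*c + 1.3806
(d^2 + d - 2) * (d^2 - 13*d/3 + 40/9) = d^4 - 10*d^3/3 - 17*d^2/9 + 118*d/9 - 80/9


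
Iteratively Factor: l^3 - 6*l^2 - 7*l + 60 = (l - 5)*(l^2 - l - 12) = (l - 5)*(l + 3)*(l - 4)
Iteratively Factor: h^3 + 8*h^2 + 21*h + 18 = (h + 3)*(h^2 + 5*h + 6) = (h + 2)*(h + 3)*(h + 3)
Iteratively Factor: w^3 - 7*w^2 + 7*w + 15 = (w + 1)*(w^2 - 8*w + 15) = (w - 3)*(w + 1)*(w - 5)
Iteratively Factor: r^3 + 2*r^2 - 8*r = (r - 2)*(r^2 + 4*r) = (r - 2)*(r + 4)*(r)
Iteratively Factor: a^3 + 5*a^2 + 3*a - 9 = (a + 3)*(a^2 + 2*a - 3) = (a - 1)*(a + 3)*(a + 3)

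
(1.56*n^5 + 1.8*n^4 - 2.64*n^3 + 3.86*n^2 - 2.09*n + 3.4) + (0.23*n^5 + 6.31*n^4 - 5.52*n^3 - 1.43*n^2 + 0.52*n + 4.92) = 1.79*n^5 + 8.11*n^4 - 8.16*n^3 + 2.43*n^2 - 1.57*n + 8.32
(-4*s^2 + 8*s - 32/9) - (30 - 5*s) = -4*s^2 + 13*s - 302/9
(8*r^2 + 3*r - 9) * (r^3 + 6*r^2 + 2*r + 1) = 8*r^5 + 51*r^4 + 25*r^3 - 40*r^2 - 15*r - 9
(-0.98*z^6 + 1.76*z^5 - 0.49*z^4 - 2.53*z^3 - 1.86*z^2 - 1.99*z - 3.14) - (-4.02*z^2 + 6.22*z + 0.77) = -0.98*z^6 + 1.76*z^5 - 0.49*z^4 - 2.53*z^3 + 2.16*z^2 - 8.21*z - 3.91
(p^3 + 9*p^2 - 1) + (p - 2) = p^3 + 9*p^2 + p - 3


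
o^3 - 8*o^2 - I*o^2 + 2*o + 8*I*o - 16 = (o - 8)*(o - 2*I)*(o + I)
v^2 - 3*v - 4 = (v - 4)*(v + 1)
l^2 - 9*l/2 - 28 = (l - 8)*(l + 7/2)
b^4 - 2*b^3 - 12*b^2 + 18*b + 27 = (b - 3)^2*(b + 1)*(b + 3)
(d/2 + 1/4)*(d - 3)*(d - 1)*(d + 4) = d^4/2 + d^3/4 - 13*d^2/2 + 11*d/4 + 3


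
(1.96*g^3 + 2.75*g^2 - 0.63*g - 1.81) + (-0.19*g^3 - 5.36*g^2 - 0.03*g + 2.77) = 1.77*g^3 - 2.61*g^2 - 0.66*g + 0.96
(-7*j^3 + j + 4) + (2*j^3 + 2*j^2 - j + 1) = -5*j^3 + 2*j^2 + 5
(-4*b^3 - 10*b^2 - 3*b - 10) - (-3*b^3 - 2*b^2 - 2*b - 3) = -b^3 - 8*b^2 - b - 7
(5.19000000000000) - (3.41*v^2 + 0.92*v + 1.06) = -3.41*v^2 - 0.92*v + 4.13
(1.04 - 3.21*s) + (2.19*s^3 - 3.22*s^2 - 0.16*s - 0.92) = 2.19*s^3 - 3.22*s^2 - 3.37*s + 0.12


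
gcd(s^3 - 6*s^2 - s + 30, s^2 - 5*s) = s - 5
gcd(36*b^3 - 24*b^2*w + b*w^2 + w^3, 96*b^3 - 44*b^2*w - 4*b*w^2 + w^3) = -12*b^2 + 4*b*w + w^2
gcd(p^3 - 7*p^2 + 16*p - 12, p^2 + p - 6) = p - 2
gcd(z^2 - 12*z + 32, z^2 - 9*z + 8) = z - 8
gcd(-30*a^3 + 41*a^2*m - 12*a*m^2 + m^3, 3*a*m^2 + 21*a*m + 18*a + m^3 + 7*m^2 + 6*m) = 1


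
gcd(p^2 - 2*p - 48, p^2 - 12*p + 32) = p - 8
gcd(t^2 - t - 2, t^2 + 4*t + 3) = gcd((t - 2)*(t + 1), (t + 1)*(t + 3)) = t + 1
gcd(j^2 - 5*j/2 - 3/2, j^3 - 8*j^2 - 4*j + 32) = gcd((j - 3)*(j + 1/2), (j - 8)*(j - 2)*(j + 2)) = 1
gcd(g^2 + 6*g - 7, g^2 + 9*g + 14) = g + 7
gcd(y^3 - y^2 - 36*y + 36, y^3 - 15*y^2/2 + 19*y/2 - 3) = y^2 - 7*y + 6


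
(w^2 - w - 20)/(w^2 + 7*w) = (w^2 - w - 20)/(w*(w + 7))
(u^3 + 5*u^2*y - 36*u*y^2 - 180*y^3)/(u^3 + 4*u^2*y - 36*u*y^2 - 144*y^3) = (u + 5*y)/(u + 4*y)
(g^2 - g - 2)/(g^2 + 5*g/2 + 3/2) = 2*(g - 2)/(2*g + 3)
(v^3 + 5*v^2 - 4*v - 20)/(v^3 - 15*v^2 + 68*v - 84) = (v^2 + 7*v + 10)/(v^2 - 13*v + 42)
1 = 1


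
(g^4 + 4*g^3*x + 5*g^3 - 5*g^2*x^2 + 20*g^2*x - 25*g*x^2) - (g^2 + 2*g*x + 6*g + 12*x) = g^4 + 4*g^3*x + 5*g^3 - 5*g^2*x^2 + 20*g^2*x - g^2 - 25*g*x^2 - 2*g*x - 6*g - 12*x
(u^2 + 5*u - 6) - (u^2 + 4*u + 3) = u - 9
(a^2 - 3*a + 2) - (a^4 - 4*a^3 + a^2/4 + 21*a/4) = -a^4 + 4*a^3 + 3*a^2/4 - 33*a/4 + 2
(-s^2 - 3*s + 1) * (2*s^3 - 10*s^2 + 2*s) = -2*s^5 + 4*s^4 + 30*s^3 - 16*s^2 + 2*s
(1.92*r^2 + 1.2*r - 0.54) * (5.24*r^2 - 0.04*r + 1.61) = 10.0608*r^4 + 6.2112*r^3 + 0.2136*r^2 + 1.9536*r - 0.8694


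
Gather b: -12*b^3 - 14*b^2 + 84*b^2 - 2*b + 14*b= -12*b^3 + 70*b^2 + 12*b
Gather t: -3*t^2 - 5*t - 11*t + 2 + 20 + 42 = -3*t^2 - 16*t + 64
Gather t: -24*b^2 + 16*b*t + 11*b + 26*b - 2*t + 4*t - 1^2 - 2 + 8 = -24*b^2 + 37*b + t*(16*b + 2) + 5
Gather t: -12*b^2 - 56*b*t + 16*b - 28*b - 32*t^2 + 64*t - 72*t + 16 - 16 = -12*b^2 - 12*b - 32*t^2 + t*(-56*b - 8)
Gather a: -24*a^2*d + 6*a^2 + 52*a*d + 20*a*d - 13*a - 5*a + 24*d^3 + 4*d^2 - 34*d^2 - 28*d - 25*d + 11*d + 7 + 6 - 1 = a^2*(6 - 24*d) + a*(72*d - 18) + 24*d^3 - 30*d^2 - 42*d + 12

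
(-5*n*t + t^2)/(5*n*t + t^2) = (-5*n + t)/(5*n + t)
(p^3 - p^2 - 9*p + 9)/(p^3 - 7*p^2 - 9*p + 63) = (p - 1)/(p - 7)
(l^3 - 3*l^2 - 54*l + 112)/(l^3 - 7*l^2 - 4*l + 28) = (l^2 - l - 56)/(l^2 - 5*l - 14)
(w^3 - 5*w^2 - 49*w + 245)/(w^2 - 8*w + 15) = (w^2 - 49)/(w - 3)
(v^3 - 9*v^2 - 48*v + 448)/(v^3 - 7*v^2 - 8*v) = (v^2 - v - 56)/(v*(v + 1))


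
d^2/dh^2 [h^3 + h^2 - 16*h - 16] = 6*h + 2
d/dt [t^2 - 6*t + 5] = 2*t - 6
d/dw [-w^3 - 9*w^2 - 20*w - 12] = -3*w^2 - 18*w - 20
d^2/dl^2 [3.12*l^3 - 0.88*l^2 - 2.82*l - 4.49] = 18.72*l - 1.76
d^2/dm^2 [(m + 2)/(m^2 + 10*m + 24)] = 2*(4*(m + 2)*(m + 5)^2 - 3*(m + 4)*(m^2 + 10*m + 24))/(m^2 + 10*m + 24)^3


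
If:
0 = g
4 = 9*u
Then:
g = 0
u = 4/9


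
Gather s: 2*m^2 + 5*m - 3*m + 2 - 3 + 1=2*m^2 + 2*m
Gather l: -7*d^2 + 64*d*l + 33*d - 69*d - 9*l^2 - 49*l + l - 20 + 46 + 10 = -7*d^2 - 36*d - 9*l^2 + l*(64*d - 48) + 36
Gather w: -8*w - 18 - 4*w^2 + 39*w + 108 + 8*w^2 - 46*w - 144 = 4*w^2 - 15*w - 54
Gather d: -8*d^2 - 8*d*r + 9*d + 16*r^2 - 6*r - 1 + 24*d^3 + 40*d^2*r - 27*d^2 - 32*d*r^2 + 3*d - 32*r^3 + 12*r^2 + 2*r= 24*d^3 + d^2*(40*r - 35) + d*(-32*r^2 - 8*r + 12) - 32*r^3 + 28*r^2 - 4*r - 1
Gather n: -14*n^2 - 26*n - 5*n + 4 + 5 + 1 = -14*n^2 - 31*n + 10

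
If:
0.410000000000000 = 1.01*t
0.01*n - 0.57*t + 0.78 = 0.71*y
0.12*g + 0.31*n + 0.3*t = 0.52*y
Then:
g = 140.710396039604 - 179.083333333333*y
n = 71.0*y - 54.8613861386139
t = 0.41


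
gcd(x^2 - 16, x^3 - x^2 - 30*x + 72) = x - 4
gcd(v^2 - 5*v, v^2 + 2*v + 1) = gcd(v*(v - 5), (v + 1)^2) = 1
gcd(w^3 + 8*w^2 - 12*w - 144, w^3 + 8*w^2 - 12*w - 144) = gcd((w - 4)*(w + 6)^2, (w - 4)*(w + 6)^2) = w^3 + 8*w^2 - 12*w - 144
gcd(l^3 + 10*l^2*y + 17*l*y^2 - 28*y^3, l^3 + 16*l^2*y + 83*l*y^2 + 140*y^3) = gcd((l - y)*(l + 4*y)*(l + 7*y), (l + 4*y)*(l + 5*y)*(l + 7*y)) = l^2 + 11*l*y + 28*y^2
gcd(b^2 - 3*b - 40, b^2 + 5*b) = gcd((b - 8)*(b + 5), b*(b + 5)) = b + 5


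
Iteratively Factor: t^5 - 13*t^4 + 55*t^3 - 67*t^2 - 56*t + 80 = (t - 4)*(t^4 - 9*t^3 + 19*t^2 + 9*t - 20) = (t - 4)*(t - 1)*(t^3 - 8*t^2 + 11*t + 20) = (t - 4)*(t - 1)*(t + 1)*(t^2 - 9*t + 20) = (t - 4)^2*(t - 1)*(t + 1)*(t - 5)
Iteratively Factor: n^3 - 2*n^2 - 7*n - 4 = (n + 1)*(n^2 - 3*n - 4) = (n + 1)^2*(n - 4)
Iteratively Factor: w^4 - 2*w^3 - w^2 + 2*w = (w - 1)*(w^3 - w^2 - 2*w) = (w - 1)*(w + 1)*(w^2 - 2*w) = w*(w - 1)*(w + 1)*(w - 2)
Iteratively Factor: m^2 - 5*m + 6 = (m - 3)*(m - 2)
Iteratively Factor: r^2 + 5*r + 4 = (r + 1)*(r + 4)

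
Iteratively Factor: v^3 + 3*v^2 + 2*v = (v + 1)*(v^2 + 2*v) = (v + 1)*(v + 2)*(v)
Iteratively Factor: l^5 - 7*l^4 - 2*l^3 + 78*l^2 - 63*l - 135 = (l - 5)*(l^4 - 2*l^3 - 12*l^2 + 18*l + 27) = (l - 5)*(l + 1)*(l^3 - 3*l^2 - 9*l + 27) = (l - 5)*(l + 1)*(l + 3)*(l^2 - 6*l + 9) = (l - 5)*(l - 3)*(l + 1)*(l + 3)*(l - 3)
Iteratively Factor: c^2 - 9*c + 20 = (c - 4)*(c - 5)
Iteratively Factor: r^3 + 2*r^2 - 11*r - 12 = (r + 4)*(r^2 - 2*r - 3) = (r + 1)*(r + 4)*(r - 3)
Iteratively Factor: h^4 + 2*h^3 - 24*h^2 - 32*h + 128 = (h - 2)*(h^3 + 4*h^2 - 16*h - 64) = (h - 4)*(h - 2)*(h^2 + 8*h + 16) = (h - 4)*(h - 2)*(h + 4)*(h + 4)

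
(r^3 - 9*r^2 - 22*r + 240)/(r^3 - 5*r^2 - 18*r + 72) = (r^2 - 3*r - 40)/(r^2 + r - 12)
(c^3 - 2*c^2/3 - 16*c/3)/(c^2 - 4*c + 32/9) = 3*c*(c + 2)/(3*c - 4)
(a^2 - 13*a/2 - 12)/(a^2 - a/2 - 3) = (a - 8)/(a - 2)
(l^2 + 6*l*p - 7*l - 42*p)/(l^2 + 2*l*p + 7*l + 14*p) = (l^2 + 6*l*p - 7*l - 42*p)/(l^2 + 2*l*p + 7*l + 14*p)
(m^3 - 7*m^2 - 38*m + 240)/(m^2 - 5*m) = m - 2 - 48/m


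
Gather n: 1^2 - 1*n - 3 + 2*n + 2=n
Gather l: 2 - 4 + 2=0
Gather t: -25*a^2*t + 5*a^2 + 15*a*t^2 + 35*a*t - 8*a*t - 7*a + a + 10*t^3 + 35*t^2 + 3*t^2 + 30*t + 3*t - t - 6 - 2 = 5*a^2 - 6*a + 10*t^3 + t^2*(15*a + 38) + t*(-25*a^2 + 27*a + 32) - 8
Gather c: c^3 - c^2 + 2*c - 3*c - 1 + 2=c^3 - c^2 - c + 1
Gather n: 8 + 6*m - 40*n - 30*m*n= 6*m + n*(-30*m - 40) + 8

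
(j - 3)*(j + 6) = j^2 + 3*j - 18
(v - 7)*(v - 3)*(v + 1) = v^3 - 9*v^2 + 11*v + 21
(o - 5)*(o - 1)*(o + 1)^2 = o^4 - 4*o^3 - 6*o^2 + 4*o + 5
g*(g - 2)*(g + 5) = g^3 + 3*g^2 - 10*g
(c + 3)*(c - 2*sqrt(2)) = c^2 - 2*sqrt(2)*c + 3*c - 6*sqrt(2)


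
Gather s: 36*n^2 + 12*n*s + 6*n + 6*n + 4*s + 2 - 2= 36*n^2 + 12*n + s*(12*n + 4)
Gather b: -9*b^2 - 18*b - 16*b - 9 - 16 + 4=-9*b^2 - 34*b - 21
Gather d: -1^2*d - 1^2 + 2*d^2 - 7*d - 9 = 2*d^2 - 8*d - 10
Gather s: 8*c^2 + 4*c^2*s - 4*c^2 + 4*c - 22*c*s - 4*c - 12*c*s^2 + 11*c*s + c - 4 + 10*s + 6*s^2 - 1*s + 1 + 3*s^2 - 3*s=4*c^2 + c + s^2*(9 - 12*c) + s*(4*c^2 - 11*c + 6) - 3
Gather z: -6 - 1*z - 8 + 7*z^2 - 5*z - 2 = 7*z^2 - 6*z - 16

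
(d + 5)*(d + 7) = d^2 + 12*d + 35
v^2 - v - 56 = (v - 8)*(v + 7)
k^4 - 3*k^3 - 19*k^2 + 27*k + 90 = (k - 5)*(k - 3)*(k + 2)*(k + 3)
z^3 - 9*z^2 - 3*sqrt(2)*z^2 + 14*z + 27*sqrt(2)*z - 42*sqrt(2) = (z - 7)*(z - 2)*(z - 3*sqrt(2))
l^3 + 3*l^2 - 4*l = l*(l - 1)*(l + 4)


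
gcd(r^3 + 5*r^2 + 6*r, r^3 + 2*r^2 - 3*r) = r^2 + 3*r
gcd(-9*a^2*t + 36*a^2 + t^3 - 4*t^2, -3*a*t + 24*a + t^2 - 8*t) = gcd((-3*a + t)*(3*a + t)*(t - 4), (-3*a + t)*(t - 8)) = -3*a + t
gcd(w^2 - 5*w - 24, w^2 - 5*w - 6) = 1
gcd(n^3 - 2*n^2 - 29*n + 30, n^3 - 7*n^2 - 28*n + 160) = n + 5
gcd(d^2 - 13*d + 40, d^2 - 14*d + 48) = d - 8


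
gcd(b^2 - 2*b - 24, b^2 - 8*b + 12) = b - 6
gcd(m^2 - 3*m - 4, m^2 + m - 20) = m - 4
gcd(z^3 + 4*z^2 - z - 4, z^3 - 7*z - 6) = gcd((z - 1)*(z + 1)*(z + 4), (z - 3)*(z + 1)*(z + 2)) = z + 1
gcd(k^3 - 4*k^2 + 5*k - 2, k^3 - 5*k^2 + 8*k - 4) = k^2 - 3*k + 2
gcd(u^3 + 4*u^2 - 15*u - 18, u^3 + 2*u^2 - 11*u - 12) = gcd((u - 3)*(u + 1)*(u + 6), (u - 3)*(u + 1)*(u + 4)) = u^2 - 2*u - 3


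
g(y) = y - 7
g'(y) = 1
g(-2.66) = -9.66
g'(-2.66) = 1.00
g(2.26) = -4.74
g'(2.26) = 1.00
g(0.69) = -6.31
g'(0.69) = 1.00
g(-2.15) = -9.15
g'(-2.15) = 1.00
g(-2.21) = -9.21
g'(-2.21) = 1.00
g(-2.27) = -9.27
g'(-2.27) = 1.00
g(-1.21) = -8.21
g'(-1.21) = 1.00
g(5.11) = -1.89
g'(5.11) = 1.00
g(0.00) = -7.00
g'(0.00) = 1.00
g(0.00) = -7.00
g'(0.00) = 1.00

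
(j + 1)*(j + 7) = j^2 + 8*j + 7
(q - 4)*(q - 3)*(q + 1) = q^3 - 6*q^2 + 5*q + 12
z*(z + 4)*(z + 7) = z^3 + 11*z^2 + 28*z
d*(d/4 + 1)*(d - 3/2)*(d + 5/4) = d^4/4 + 15*d^3/16 - 23*d^2/32 - 15*d/8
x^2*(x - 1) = x^3 - x^2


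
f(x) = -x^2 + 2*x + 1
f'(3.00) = -4.00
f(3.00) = -2.00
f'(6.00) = -10.00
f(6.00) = -23.00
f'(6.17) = -10.34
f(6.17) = -24.73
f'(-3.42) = 8.84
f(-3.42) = -17.54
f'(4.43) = -6.86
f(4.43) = -9.76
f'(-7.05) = 16.10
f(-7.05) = -62.80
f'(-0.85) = 3.70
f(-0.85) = -1.42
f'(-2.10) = 6.20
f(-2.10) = -7.61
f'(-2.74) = 7.48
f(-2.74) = -11.99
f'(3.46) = -4.92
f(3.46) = -4.05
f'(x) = 2 - 2*x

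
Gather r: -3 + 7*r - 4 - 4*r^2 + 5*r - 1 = -4*r^2 + 12*r - 8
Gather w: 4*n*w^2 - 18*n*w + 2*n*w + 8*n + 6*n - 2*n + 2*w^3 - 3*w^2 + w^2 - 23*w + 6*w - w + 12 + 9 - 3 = 12*n + 2*w^3 + w^2*(4*n - 2) + w*(-16*n - 18) + 18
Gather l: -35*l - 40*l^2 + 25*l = -40*l^2 - 10*l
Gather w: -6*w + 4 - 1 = 3 - 6*w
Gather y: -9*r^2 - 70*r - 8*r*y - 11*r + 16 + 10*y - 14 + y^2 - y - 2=-9*r^2 - 81*r + y^2 + y*(9 - 8*r)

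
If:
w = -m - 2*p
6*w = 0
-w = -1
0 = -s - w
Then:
No Solution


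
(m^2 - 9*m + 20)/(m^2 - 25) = (m - 4)/(m + 5)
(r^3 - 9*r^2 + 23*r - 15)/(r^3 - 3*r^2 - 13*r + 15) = (r - 3)/(r + 3)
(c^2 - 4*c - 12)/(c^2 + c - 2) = (c - 6)/(c - 1)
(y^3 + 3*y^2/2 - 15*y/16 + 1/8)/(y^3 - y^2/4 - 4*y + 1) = (y - 1/4)/(y - 2)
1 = 1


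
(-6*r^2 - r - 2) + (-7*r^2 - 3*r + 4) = -13*r^2 - 4*r + 2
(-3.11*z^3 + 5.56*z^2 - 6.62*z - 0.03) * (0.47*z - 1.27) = -1.4617*z^4 + 6.5629*z^3 - 10.1726*z^2 + 8.3933*z + 0.0381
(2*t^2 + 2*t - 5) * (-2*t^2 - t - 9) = -4*t^4 - 6*t^3 - 10*t^2 - 13*t + 45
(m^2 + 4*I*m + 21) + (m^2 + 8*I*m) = 2*m^2 + 12*I*m + 21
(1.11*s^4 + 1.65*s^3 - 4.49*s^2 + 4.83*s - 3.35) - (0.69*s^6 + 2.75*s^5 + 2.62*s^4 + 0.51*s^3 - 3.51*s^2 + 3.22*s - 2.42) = -0.69*s^6 - 2.75*s^5 - 1.51*s^4 + 1.14*s^3 - 0.98*s^2 + 1.61*s - 0.93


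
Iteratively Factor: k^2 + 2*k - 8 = (k + 4)*(k - 2)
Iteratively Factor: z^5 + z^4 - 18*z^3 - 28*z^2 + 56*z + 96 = (z - 2)*(z^4 + 3*z^3 - 12*z^2 - 52*z - 48) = (z - 2)*(z + 2)*(z^3 + z^2 - 14*z - 24) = (z - 2)*(z + 2)*(z + 3)*(z^2 - 2*z - 8) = (z - 4)*(z - 2)*(z + 2)*(z + 3)*(z + 2)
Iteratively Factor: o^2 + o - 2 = (o - 1)*(o + 2)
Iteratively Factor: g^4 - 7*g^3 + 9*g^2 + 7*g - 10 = (g - 2)*(g^3 - 5*g^2 - g + 5) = (g - 2)*(g - 1)*(g^2 - 4*g - 5) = (g - 2)*(g - 1)*(g + 1)*(g - 5)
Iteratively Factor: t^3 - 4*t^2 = (t)*(t^2 - 4*t) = t^2*(t - 4)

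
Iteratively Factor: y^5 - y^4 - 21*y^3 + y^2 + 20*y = (y + 4)*(y^4 - 5*y^3 - y^2 + 5*y) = (y - 5)*(y + 4)*(y^3 - y) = (y - 5)*(y - 1)*(y + 4)*(y^2 + y) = y*(y - 5)*(y - 1)*(y + 4)*(y + 1)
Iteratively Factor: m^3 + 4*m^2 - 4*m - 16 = (m - 2)*(m^2 + 6*m + 8) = (m - 2)*(m + 4)*(m + 2)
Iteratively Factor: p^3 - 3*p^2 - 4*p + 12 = (p - 3)*(p^2 - 4) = (p - 3)*(p + 2)*(p - 2)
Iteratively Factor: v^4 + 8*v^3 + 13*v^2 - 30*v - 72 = (v + 4)*(v^3 + 4*v^2 - 3*v - 18) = (v - 2)*(v + 4)*(v^2 + 6*v + 9) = (v - 2)*(v + 3)*(v + 4)*(v + 3)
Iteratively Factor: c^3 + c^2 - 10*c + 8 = (c - 2)*(c^2 + 3*c - 4) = (c - 2)*(c - 1)*(c + 4)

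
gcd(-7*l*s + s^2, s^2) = s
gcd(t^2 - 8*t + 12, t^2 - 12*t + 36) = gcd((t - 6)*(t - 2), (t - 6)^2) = t - 6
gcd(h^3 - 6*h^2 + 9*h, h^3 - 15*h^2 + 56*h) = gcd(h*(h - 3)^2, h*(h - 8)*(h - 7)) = h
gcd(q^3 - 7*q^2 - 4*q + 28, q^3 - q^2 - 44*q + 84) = q - 2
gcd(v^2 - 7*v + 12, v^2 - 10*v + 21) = v - 3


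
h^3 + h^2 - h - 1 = (h - 1)*(h + 1)^2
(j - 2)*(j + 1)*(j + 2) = j^3 + j^2 - 4*j - 4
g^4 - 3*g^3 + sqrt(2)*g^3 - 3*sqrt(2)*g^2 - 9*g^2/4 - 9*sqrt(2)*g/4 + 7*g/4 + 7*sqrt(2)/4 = (g - 7/2)*(g - 1/2)*(g + 1)*(g + sqrt(2))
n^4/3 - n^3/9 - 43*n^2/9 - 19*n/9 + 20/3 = (n/3 + 1)*(n - 4)*(n - 1)*(n + 5/3)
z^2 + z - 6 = (z - 2)*(z + 3)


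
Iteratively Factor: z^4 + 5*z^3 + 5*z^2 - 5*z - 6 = (z + 1)*(z^3 + 4*z^2 + z - 6) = (z + 1)*(z + 3)*(z^2 + z - 2) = (z + 1)*(z + 2)*(z + 3)*(z - 1)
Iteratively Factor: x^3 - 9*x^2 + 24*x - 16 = (x - 4)*(x^2 - 5*x + 4) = (x - 4)^2*(x - 1)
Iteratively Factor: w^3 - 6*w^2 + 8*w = (w - 2)*(w^2 - 4*w) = w*(w - 2)*(w - 4)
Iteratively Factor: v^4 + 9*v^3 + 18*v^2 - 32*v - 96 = (v + 4)*(v^3 + 5*v^2 - 2*v - 24) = (v - 2)*(v + 4)*(v^2 + 7*v + 12) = (v - 2)*(v + 3)*(v + 4)*(v + 4)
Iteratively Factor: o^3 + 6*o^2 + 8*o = (o + 2)*(o^2 + 4*o) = (o + 2)*(o + 4)*(o)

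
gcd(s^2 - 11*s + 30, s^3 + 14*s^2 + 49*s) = 1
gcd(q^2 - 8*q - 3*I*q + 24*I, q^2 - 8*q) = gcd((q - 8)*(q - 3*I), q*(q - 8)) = q - 8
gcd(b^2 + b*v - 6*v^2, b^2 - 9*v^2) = b + 3*v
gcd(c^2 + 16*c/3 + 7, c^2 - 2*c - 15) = c + 3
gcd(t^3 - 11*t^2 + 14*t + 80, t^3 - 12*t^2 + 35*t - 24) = t - 8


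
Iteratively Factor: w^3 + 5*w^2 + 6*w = (w)*(w^2 + 5*w + 6) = w*(w + 2)*(w + 3)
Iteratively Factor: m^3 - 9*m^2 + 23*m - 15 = (m - 3)*(m^2 - 6*m + 5) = (m - 3)*(m - 1)*(m - 5)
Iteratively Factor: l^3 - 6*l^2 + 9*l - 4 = (l - 1)*(l^2 - 5*l + 4) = (l - 4)*(l - 1)*(l - 1)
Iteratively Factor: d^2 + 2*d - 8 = (d - 2)*(d + 4)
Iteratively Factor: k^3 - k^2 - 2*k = (k)*(k^2 - k - 2) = k*(k + 1)*(k - 2)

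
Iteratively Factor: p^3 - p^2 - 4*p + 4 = (p - 2)*(p^2 + p - 2) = (p - 2)*(p + 2)*(p - 1)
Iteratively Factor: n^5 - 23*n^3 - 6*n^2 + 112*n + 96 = (n - 4)*(n^4 + 4*n^3 - 7*n^2 - 34*n - 24) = (n - 4)*(n - 3)*(n^3 + 7*n^2 + 14*n + 8) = (n - 4)*(n - 3)*(n + 1)*(n^2 + 6*n + 8) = (n - 4)*(n - 3)*(n + 1)*(n + 4)*(n + 2)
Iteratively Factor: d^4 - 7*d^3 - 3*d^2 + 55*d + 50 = (d - 5)*(d^3 - 2*d^2 - 13*d - 10) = (d - 5)*(d + 2)*(d^2 - 4*d - 5) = (d - 5)*(d + 1)*(d + 2)*(d - 5)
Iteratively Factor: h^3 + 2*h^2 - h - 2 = (h + 2)*(h^2 - 1) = (h - 1)*(h + 2)*(h + 1)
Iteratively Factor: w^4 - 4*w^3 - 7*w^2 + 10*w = (w + 2)*(w^3 - 6*w^2 + 5*w) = (w - 1)*(w + 2)*(w^2 - 5*w) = (w - 5)*(w - 1)*(w + 2)*(w)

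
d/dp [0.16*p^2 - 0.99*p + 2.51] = 0.32*p - 0.99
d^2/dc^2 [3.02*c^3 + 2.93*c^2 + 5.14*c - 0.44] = 18.12*c + 5.86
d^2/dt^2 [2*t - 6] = 0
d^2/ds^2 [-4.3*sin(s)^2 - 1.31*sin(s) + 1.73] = 1.31*sin(s) - 8.6*cos(2*s)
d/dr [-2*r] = -2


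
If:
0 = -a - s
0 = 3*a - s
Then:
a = 0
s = 0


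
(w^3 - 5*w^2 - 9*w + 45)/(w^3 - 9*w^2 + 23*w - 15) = (w + 3)/(w - 1)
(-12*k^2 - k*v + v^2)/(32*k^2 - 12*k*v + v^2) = (3*k + v)/(-8*k + v)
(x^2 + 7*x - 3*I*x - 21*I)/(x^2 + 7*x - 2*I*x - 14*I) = (x - 3*I)/(x - 2*I)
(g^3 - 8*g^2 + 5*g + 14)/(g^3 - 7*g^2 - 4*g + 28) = (g + 1)/(g + 2)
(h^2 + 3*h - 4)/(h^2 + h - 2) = (h + 4)/(h + 2)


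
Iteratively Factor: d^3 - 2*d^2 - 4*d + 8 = (d - 2)*(d^2 - 4) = (d - 2)^2*(d + 2)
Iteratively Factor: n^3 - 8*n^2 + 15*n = (n)*(n^2 - 8*n + 15) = n*(n - 5)*(n - 3)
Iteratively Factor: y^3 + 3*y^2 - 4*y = (y + 4)*(y^2 - y) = (y - 1)*(y + 4)*(y)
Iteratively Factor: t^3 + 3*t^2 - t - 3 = (t - 1)*(t^2 + 4*t + 3) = (t - 1)*(t + 3)*(t + 1)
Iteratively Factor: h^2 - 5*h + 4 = (h - 4)*(h - 1)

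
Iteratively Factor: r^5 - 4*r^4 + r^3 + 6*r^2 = (r + 1)*(r^4 - 5*r^3 + 6*r^2) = (r - 2)*(r + 1)*(r^3 - 3*r^2) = (r - 3)*(r - 2)*(r + 1)*(r^2) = r*(r - 3)*(r - 2)*(r + 1)*(r)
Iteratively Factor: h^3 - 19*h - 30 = (h - 5)*(h^2 + 5*h + 6) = (h - 5)*(h + 2)*(h + 3)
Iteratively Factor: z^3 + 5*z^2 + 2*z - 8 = (z + 2)*(z^2 + 3*z - 4) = (z - 1)*(z + 2)*(z + 4)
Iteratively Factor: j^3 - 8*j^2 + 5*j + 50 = (j - 5)*(j^2 - 3*j - 10) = (j - 5)*(j + 2)*(j - 5)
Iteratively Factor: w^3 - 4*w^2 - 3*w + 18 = (w + 2)*(w^2 - 6*w + 9) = (w - 3)*(w + 2)*(w - 3)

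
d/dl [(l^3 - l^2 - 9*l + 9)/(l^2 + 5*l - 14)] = (l^4 + 10*l^3 - 38*l^2 + 10*l + 81)/(l^4 + 10*l^3 - 3*l^2 - 140*l + 196)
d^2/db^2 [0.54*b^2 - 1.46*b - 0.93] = 1.08000000000000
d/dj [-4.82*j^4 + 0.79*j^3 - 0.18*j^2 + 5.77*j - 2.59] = -19.28*j^3 + 2.37*j^2 - 0.36*j + 5.77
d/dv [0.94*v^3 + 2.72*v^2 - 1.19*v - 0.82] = 2.82*v^2 + 5.44*v - 1.19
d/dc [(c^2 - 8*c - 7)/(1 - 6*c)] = 2*(-3*c^2 + c - 25)/(36*c^2 - 12*c + 1)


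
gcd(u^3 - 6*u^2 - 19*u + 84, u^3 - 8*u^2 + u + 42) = u^2 - 10*u + 21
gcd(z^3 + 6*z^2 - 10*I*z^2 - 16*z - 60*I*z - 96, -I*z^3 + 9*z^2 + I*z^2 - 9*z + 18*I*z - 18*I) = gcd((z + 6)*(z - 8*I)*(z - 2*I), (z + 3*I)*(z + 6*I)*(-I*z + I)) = 1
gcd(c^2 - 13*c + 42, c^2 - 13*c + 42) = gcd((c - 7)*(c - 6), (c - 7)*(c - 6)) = c^2 - 13*c + 42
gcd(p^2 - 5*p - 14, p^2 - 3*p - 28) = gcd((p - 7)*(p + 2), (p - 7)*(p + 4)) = p - 7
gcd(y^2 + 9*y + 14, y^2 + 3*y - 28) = y + 7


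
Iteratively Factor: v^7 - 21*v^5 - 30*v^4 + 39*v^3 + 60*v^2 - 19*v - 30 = (v + 3)*(v^6 - 3*v^5 - 12*v^4 + 6*v^3 + 21*v^2 - 3*v - 10) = (v + 1)*(v + 3)*(v^5 - 4*v^4 - 8*v^3 + 14*v^2 + 7*v - 10) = (v + 1)^2*(v + 3)*(v^4 - 5*v^3 - 3*v^2 + 17*v - 10) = (v - 1)*(v + 1)^2*(v + 3)*(v^3 - 4*v^2 - 7*v + 10) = (v - 5)*(v - 1)*(v + 1)^2*(v + 3)*(v^2 + v - 2) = (v - 5)*(v - 1)^2*(v + 1)^2*(v + 3)*(v + 2)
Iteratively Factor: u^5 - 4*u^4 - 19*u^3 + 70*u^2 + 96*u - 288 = (u + 3)*(u^4 - 7*u^3 + 2*u^2 + 64*u - 96) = (u - 4)*(u + 3)*(u^3 - 3*u^2 - 10*u + 24) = (u - 4)*(u - 2)*(u + 3)*(u^2 - u - 12) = (u - 4)*(u - 2)*(u + 3)^2*(u - 4)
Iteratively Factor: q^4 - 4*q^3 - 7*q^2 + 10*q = (q)*(q^3 - 4*q^2 - 7*q + 10) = q*(q - 1)*(q^2 - 3*q - 10) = q*(q - 1)*(q + 2)*(q - 5)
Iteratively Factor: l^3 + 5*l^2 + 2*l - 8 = (l + 4)*(l^2 + l - 2) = (l + 2)*(l + 4)*(l - 1)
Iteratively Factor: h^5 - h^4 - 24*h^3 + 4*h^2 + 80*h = (h + 4)*(h^4 - 5*h^3 - 4*h^2 + 20*h) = (h - 2)*(h + 4)*(h^3 - 3*h^2 - 10*h) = (h - 2)*(h + 2)*(h + 4)*(h^2 - 5*h) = (h - 5)*(h - 2)*(h + 2)*(h + 4)*(h)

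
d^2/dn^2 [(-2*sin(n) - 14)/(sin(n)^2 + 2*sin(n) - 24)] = 2*(sin(n)^5 + 26*sin(n)^4 + 184*sin(n)^3 + 706*sin(n)^2 + 684*sin(n) - 488)/(sin(n)^2 + 2*sin(n) - 24)^3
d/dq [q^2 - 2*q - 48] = 2*q - 2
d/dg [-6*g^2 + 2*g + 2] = 2 - 12*g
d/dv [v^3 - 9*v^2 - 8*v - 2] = 3*v^2 - 18*v - 8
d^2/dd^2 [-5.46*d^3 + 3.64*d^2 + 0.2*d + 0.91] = 7.28 - 32.76*d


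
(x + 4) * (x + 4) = x^2 + 8*x + 16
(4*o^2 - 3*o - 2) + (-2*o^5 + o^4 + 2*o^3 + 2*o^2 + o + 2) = -2*o^5 + o^4 + 2*o^3 + 6*o^2 - 2*o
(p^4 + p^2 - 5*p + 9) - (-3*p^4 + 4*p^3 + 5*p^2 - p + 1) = 4*p^4 - 4*p^3 - 4*p^2 - 4*p + 8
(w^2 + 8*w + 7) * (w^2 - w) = w^4 + 7*w^3 - w^2 - 7*w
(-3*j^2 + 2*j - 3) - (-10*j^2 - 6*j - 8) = 7*j^2 + 8*j + 5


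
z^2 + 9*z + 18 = (z + 3)*(z + 6)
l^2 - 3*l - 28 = (l - 7)*(l + 4)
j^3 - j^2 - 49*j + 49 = (j - 7)*(j - 1)*(j + 7)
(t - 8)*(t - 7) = t^2 - 15*t + 56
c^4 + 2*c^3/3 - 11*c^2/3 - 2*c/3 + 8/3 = (c - 4/3)*(c - 1)*(c + 1)*(c + 2)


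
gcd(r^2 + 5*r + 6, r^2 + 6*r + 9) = r + 3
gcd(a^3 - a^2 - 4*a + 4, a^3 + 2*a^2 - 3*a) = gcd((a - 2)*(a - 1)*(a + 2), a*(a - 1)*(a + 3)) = a - 1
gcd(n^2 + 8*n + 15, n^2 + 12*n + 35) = n + 5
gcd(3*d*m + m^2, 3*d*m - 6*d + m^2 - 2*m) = 3*d + m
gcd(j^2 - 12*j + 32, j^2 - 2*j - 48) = j - 8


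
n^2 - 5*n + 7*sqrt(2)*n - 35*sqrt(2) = (n - 5)*(n + 7*sqrt(2))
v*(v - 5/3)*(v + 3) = v^3 + 4*v^2/3 - 5*v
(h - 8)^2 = h^2 - 16*h + 64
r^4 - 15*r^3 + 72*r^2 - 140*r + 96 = (r - 8)*(r - 3)*(r - 2)^2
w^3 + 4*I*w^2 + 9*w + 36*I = (w - 3*I)*(w + 3*I)*(w + 4*I)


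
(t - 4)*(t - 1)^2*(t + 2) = t^4 - 4*t^3 - 3*t^2 + 14*t - 8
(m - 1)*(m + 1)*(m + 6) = m^3 + 6*m^2 - m - 6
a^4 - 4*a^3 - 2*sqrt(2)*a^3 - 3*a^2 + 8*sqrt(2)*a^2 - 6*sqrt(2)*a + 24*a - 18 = (a - 3)*(a - 1)*(a - 3*sqrt(2))*(a + sqrt(2))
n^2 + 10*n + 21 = (n + 3)*(n + 7)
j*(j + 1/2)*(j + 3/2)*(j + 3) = j^4 + 5*j^3 + 27*j^2/4 + 9*j/4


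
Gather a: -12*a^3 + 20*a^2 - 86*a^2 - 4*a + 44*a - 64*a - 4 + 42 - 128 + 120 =-12*a^3 - 66*a^2 - 24*a + 30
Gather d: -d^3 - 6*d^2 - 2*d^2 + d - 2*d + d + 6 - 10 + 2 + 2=-d^3 - 8*d^2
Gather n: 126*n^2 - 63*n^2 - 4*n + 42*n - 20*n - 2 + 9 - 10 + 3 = 63*n^2 + 18*n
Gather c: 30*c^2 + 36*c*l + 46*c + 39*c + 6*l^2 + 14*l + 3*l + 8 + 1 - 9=30*c^2 + c*(36*l + 85) + 6*l^2 + 17*l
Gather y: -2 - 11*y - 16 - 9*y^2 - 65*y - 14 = -9*y^2 - 76*y - 32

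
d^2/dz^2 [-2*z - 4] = 0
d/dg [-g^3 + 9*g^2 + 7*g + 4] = -3*g^2 + 18*g + 7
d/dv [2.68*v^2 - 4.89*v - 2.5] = 5.36*v - 4.89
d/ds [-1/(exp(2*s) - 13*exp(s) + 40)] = (2*exp(s) - 13)*exp(s)/(exp(2*s) - 13*exp(s) + 40)^2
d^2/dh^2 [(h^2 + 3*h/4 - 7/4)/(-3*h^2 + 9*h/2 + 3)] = (-12*h^3 + 12*h^2 - 54*h + 31)/(8*h^6 - 36*h^5 + 30*h^4 + 45*h^3 - 30*h^2 - 36*h - 8)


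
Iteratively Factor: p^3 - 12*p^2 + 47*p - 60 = (p - 5)*(p^2 - 7*p + 12) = (p - 5)*(p - 4)*(p - 3)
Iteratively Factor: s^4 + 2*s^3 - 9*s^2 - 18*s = (s)*(s^3 + 2*s^2 - 9*s - 18) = s*(s - 3)*(s^2 + 5*s + 6) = s*(s - 3)*(s + 3)*(s + 2)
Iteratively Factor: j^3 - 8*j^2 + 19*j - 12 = (j - 1)*(j^2 - 7*j + 12) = (j - 4)*(j - 1)*(j - 3)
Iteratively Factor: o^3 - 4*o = (o - 2)*(o^2 + 2*o) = (o - 2)*(o + 2)*(o)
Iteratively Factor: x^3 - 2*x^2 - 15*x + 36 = (x - 3)*(x^2 + x - 12) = (x - 3)*(x + 4)*(x - 3)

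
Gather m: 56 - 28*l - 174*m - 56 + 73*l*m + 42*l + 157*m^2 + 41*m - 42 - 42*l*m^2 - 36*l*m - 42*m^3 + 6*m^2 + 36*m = 14*l - 42*m^3 + m^2*(163 - 42*l) + m*(37*l - 97) - 42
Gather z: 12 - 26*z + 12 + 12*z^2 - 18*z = 12*z^2 - 44*z + 24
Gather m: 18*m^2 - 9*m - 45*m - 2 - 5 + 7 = 18*m^2 - 54*m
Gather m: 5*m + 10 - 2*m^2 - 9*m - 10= -2*m^2 - 4*m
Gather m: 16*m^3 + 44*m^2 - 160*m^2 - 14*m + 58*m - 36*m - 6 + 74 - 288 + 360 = 16*m^3 - 116*m^2 + 8*m + 140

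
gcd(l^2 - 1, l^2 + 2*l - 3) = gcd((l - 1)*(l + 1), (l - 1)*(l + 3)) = l - 1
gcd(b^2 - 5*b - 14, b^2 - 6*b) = 1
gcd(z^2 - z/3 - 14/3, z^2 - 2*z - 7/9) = z - 7/3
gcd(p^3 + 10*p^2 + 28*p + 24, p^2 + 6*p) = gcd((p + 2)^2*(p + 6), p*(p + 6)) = p + 6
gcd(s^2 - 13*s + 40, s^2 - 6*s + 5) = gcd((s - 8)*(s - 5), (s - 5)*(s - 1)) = s - 5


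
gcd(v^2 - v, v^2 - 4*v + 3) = v - 1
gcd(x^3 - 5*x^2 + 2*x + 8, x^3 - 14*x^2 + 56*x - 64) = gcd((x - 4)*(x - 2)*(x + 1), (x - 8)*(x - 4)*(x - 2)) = x^2 - 6*x + 8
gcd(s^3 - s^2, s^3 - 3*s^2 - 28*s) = s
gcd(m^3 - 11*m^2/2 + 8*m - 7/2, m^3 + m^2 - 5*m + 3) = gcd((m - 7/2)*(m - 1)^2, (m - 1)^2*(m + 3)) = m^2 - 2*m + 1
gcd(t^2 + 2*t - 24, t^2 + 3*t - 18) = t + 6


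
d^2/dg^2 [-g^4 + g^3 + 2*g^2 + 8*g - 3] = -12*g^2 + 6*g + 4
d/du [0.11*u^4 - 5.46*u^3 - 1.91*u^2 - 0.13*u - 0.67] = 0.44*u^3 - 16.38*u^2 - 3.82*u - 0.13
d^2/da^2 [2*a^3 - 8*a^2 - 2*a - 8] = 12*a - 16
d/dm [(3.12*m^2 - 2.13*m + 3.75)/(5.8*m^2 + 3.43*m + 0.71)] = (23.0556*m^2 - 39.0696*m - 14.3748)/(33.64*m^4 + 39.788*m^3 + 20.0009*m^2 + 4.8706*m + 0.5041)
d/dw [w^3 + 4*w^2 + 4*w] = 3*w^2 + 8*w + 4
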